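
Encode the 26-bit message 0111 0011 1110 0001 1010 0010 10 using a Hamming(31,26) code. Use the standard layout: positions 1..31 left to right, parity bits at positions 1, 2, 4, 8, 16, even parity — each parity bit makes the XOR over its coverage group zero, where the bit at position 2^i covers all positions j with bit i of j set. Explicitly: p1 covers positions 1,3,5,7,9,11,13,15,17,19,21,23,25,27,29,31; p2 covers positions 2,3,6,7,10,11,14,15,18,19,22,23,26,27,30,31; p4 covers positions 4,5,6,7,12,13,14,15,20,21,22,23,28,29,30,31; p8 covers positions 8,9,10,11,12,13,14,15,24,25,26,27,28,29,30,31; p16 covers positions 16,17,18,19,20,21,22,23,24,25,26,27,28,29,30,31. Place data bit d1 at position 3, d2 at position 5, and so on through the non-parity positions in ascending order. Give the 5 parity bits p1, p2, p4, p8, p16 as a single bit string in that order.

Place data bits at non-power-of-two positions: b3=0, b5=1, b6=1, b7=1, b9=0, b10=0, b11=1, b12=1, b13=1, b14=1, b15=1, b17=0, b18=0, b19=0, b20=0, b21=1, b22=1, b23=0, b24=1, b25=0, b26=0, b27=0, b28=1, b29=0, b30=1, b31=0.
p1 = XOR of data positions {3,5,7,9,11,13,15,17,19,21,23,25,27,29,31} = 0⊕1⊕1⊕0⊕1⊕1⊕1⊕0⊕0⊕1⊕0⊕0⊕0⊕0⊕0 = 0
p2 = XOR of data positions {3,6,7,10,11,14,15,18,19,22,23,26,27,30,31} = 0⊕1⊕1⊕0⊕1⊕1⊕1⊕0⊕0⊕1⊕0⊕0⊕0⊕1⊕0 = 1
p4 = XOR of data positions {5,6,7,12,13,14,15,20,21,22,23,28,29,30,31} = 1⊕1⊕1⊕1⊕1⊕1⊕1⊕0⊕1⊕1⊕0⊕1⊕0⊕1⊕0 = 1
p8 = XOR of data positions {9,10,11,12,13,14,15,24,25,26,27,28,29,30,31} = 0⊕0⊕1⊕1⊕1⊕1⊕1⊕1⊕0⊕0⊕0⊕1⊕0⊕1⊕0 = 0
p16 = XOR of data positions {17,18,19,20,21,22,23,24,25,26,27,28,29,30,31} = 0⊕0⊕0⊕0⊕1⊕1⊕0⊕1⊕0⊕0⊕0⊕1⊕0⊕1⊕0 = 1
Parity bits p1,p2,p4,p8,p16 = 01101

01101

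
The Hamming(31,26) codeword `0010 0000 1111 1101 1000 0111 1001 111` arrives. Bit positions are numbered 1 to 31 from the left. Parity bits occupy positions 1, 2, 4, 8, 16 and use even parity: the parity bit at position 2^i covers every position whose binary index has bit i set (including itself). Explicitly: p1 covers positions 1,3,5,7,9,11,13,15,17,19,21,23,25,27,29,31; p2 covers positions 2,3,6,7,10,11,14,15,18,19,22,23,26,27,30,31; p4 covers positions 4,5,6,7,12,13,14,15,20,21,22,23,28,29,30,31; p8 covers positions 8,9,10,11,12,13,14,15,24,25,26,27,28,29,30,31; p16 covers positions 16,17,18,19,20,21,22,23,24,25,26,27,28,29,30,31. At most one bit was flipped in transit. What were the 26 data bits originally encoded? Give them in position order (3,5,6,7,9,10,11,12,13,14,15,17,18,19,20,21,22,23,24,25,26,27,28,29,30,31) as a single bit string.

11001111110100001111001111

s1: b1⊕b3⊕b5⊕b7⊕b9⊕b11⊕b13⊕b15⊕b17⊕b19⊕b21⊕b23⊕b25⊕b27⊕b29⊕b31 = 0⊕1⊕0⊕0⊕1⊕1⊕1⊕0⊕1⊕0⊕0⊕1⊕1⊕0⊕1⊕1 = 1
s2: b2⊕b3⊕b6⊕b7⊕b10⊕b11⊕b14⊕b15⊕b18⊕b19⊕b22⊕b23⊕b26⊕b27⊕b30⊕b31 = 0⊕1⊕0⊕0⊕1⊕1⊕1⊕0⊕0⊕0⊕1⊕1⊕0⊕0⊕1⊕1 = 0
s4: b4⊕b5⊕b6⊕b7⊕b12⊕b13⊕b14⊕b15⊕b20⊕b21⊕b22⊕b23⊕b28⊕b29⊕b30⊕b31 = 0⊕0⊕0⊕0⊕1⊕1⊕1⊕0⊕0⊕0⊕1⊕1⊕1⊕1⊕1⊕1 = 1
s8: b8⊕b9⊕b10⊕b11⊕b12⊕b13⊕b14⊕b15⊕b24⊕b25⊕b26⊕b27⊕b28⊕b29⊕b30⊕b31 = 0⊕1⊕1⊕1⊕1⊕1⊕1⊕0⊕1⊕1⊕0⊕0⊕1⊕1⊕1⊕1 = 0
s16: b16⊕b17⊕b18⊕b19⊕b20⊕b21⊕b22⊕b23⊕b24⊕b25⊕b26⊕b27⊕b28⊕b29⊕b30⊕b31 = 1⊕1⊕0⊕0⊕0⊕0⊕1⊕1⊕1⊕1⊕0⊕0⊕1⊕1⊕1⊕1 = 0
Syndrome (s16...s1) = 00101 → position 5.
Flip bit 5: corrected codeword = 0010100011111101100001111001111
Data bits at positions 3,5,6,7,9,10,11,12,13,14,15,17,18,19,20,21,22,23,24,25,26,27,28,29,30,31: 11001111110100001111001111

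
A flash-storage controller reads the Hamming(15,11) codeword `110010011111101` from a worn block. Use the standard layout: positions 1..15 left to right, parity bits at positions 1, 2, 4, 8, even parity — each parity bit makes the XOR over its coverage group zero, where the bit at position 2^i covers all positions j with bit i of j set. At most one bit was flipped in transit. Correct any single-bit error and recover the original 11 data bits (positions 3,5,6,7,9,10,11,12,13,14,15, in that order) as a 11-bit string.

01001111101

s1: b1⊕b3⊕b5⊕b7⊕b9⊕b11⊕b13⊕b15 = 1⊕0⊕1⊕0⊕1⊕1⊕1⊕1 = 0
s2: b2⊕b3⊕b6⊕b7⊕b10⊕b11⊕b14⊕b15 = 1⊕0⊕0⊕0⊕1⊕1⊕0⊕1 = 0
s4: b4⊕b5⊕b6⊕b7⊕b12⊕b13⊕b14⊕b15 = 0⊕1⊕0⊕0⊕1⊕1⊕0⊕1 = 0
s8: b8⊕b9⊕b10⊕b11⊕b12⊕b13⊕b14⊕b15 = 1⊕1⊕1⊕1⊕1⊕1⊕0⊕1 = 1
Syndrome (s8...s1) = 1000 → position 8.
Flip bit 8: corrected codeword = 110010001111101
Data bits at positions 3,5,6,7,9,10,11,12,13,14,15: 01001111101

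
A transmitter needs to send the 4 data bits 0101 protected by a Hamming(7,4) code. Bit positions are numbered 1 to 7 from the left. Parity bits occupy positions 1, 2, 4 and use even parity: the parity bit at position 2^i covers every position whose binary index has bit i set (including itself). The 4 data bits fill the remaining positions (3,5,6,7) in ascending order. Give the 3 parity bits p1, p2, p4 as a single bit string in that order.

010

Place data bits at non-power-of-two positions: b3=0, b5=1, b6=0, b7=1.
p1 = XOR of data positions {3,5,7} = 0⊕1⊕1 = 0
p2 = XOR of data positions {3,6,7} = 0⊕0⊕1 = 1
p4 = XOR of data positions {5,6,7} = 1⊕0⊕1 = 0
Parity bits p1,p2,p4 = 010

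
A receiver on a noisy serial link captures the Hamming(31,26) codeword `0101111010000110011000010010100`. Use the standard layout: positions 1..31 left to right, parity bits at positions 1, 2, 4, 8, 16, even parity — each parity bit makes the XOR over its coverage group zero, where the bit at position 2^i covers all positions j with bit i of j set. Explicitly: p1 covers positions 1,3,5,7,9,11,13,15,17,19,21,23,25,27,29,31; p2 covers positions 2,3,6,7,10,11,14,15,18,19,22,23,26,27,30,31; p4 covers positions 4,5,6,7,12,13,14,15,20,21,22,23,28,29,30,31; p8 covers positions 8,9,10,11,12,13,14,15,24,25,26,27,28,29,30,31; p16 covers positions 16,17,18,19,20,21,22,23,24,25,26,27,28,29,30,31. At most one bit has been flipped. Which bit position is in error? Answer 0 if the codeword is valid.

s1: b1⊕b3⊕b5⊕b7⊕b9⊕b11⊕b13⊕b15⊕b17⊕b19⊕b21⊕b23⊕b25⊕b27⊕b29⊕b31 = 0⊕0⊕1⊕1⊕1⊕0⊕0⊕1⊕0⊕1⊕0⊕0⊕0⊕1⊕1⊕0 = 1
s2: b2⊕b3⊕b6⊕b7⊕b10⊕b11⊕b14⊕b15⊕b18⊕b19⊕b22⊕b23⊕b26⊕b27⊕b30⊕b31 = 1⊕0⊕1⊕1⊕0⊕0⊕1⊕1⊕1⊕1⊕0⊕0⊕0⊕1⊕0⊕0 = 0
s4: b4⊕b5⊕b6⊕b7⊕b12⊕b13⊕b14⊕b15⊕b20⊕b21⊕b22⊕b23⊕b28⊕b29⊕b30⊕b31 = 1⊕1⊕1⊕1⊕0⊕0⊕1⊕1⊕0⊕0⊕0⊕0⊕0⊕1⊕0⊕0 = 1
s8: b8⊕b9⊕b10⊕b11⊕b12⊕b13⊕b14⊕b15⊕b24⊕b25⊕b26⊕b27⊕b28⊕b29⊕b30⊕b31 = 0⊕1⊕0⊕0⊕0⊕0⊕1⊕1⊕1⊕0⊕0⊕1⊕0⊕1⊕0⊕0 = 0
s16: b16⊕b17⊕b18⊕b19⊕b20⊕b21⊕b22⊕b23⊕b24⊕b25⊕b26⊕b27⊕b28⊕b29⊕b30⊕b31 = 0⊕0⊕1⊕1⊕0⊕0⊕0⊕0⊕1⊕0⊕0⊕1⊕0⊕1⊕0⊕0 = 1
Syndrome (s16...s1) = 10101 → position 21.

21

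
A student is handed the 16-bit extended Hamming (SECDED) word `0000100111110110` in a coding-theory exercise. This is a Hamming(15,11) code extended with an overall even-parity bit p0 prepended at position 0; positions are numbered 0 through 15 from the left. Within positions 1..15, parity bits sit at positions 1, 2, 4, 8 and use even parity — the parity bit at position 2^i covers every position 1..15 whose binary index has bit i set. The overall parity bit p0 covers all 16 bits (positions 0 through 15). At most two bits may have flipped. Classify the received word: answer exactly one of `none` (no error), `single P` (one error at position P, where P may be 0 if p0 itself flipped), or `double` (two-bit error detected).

s1: b1⊕b3⊕b5⊕b7⊕b9⊕b11⊕b13⊕b15 = 0⊕0⊕0⊕1⊕1⊕1⊕1⊕0 = 0
s2: b2⊕b3⊕b6⊕b7⊕b10⊕b11⊕b14⊕b15 = 0⊕0⊕0⊕1⊕1⊕1⊕1⊕0 = 0
s4: b4⊕b5⊕b6⊕b7⊕b12⊕b13⊕b14⊕b15 = 1⊕0⊕0⊕1⊕0⊕1⊕1⊕0 = 0
s8: b8⊕b9⊕b10⊕b11⊕b12⊕b13⊕b14⊕b15 = 1⊕1⊕1⊕1⊕0⊕1⊕1⊕0 = 0
Syndrome (s8...s1) = 0000 → position 0 (no error).
Overall parity (XOR of all 16 bits, including p0): 0⊕0⊕0⊕0⊕1⊕0⊕0⊕1⊕1⊕1⊕1⊕1⊕0⊕1⊕1⊕0 = 0
Overall=0, syndrome position=0 → no error.

none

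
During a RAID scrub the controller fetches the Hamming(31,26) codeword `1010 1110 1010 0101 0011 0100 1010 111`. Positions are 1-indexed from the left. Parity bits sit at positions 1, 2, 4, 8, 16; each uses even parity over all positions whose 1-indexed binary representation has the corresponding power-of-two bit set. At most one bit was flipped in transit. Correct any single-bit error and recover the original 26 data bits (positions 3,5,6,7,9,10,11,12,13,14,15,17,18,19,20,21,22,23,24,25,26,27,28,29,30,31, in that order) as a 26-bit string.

11111010010001111001010111

s1: b1⊕b3⊕b5⊕b7⊕b9⊕b11⊕b13⊕b15⊕b17⊕b19⊕b21⊕b23⊕b25⊕b27⊕b29⊕b31 = 1⊕1⊕1⊕1⊕1⊕1⊕0⊕0⊕0⊕1⊕0⊕0⊕1⊕1⊕1⊕1 = 1
s2: b2⊕b3⊕b6⊕b7⊕b10⊕b11⊕b14⊕b15⊕b18⊕b19⊕b22⊕b23⊕b26⊕b27⊕b30⊕b31 = 0⊕1⊕1⊕1⊕0⊕1⊕1⊕0⊕0⊕1⊕1⊕0⊕0⊕1⊕1⊕1 = 0
s4: b4⊕b5⊕b6⊕b7⊕b12⊕b13⊕b14⊕b15⊕b20⊕b21⊕b22⊕b23⊕b28⊕b29⊕b30⊕b31 = 0⊕1⊕1⊕1⊕0⊕0⊕1⊕0⊕1⊕0⊕1⊕0⊕0⊕1⊕1⊕1 = 1
s8: b8⊕b9⊕b10⊕b11⊕b12⊕b13⊕b14⊕b15⊕b24⊕b25⊕b26⊕b27⊕b28⊕b29⊕b30⊕b31 = 0⊕1⊕0⊕1⊕0⊕0⊕1⊕0⊕0⊕1⊕0⊕1⊕0⊕1⊕1⊕1 = 0
s16: b16⊕b17⊕b18⊕b19⊕b20⊕b21⊕b22⊕b23⊕b24⊕b25⊕b26⊕b27⊕b28⊕b29⊕b30⊕b31 = 1⊕0⊕0⊕1⊕1⊕0⊕1⊕0⊕0⊕1⊕0⊕1⊕0⊕1⊕1⊕1 = 1
Syndrome (s16...s1) = 10101 → position 21.
Flip bit 21: corrected codeword = 1010111010100101001111001010111
Data bits at positions 3,5,6,7,9,10,11,12,13,14,15,17,18,19,20,21,22,23,24,25,26,27,28,29,30,31: 11111010010001111001010111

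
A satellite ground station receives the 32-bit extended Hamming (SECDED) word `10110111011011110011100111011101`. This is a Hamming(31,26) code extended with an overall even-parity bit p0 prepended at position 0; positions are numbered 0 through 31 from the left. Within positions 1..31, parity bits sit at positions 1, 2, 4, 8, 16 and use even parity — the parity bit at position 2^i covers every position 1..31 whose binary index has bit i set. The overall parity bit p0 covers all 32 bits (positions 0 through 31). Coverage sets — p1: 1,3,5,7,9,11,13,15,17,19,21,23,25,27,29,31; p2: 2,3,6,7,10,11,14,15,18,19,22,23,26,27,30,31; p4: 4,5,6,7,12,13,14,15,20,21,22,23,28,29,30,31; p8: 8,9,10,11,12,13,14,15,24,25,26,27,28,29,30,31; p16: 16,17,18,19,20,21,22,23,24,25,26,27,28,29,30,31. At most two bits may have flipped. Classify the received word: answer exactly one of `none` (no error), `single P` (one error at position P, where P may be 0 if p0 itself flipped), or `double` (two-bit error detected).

s1: b1⊕b3⊕b5⊕b7⊕b9⊕b11⊕b13⊕b15⊕b17⊕b19⊕b21⊕b23⊕b25⊕b27⊕b29⊕b31 = 0⊕1⊕1⊕1⊕1⊕0⊕1⊕1⊕0⊕1⊕0⊕1⊕1⊕1⊕1⊕1 = 0
s2: b2⊕b3⊕b6⊕b7⊕b10⊕b11⊕b14⊕b15⊕b18⊕b19⊕b22⊕b23⊕b26⊕b27⊕b30⊕b31 = 1⊕1⊕1⊕1⊕1⊕0⊕1⊕1⊕1⊕1⊕0⊕1⊕0⊕1⊕0⊕1 = 0
s4: b4⊕b5⊕b6⊕b7⊕b12⊕b13⊕b14⊕b15⊕b20⊕b21⊕b22⊕b23⊕b28⊕b29⊕b30⊕b31 = 0⊕1⊕1⊕1⊕1⊕1⊕1⊕1⊕1⊕0⊕0⊕1⊕1⊕1⊕0⊕1 = 0
s8: b8⊕b9⊕b10⊕b11⊕b12⊕b13⊕b14⊕b15⊕b24⊕b25⊕b26⊕b27⊕b28⊕b29⊕b30⊕b31 = 0⊕1⊕1⊕0⊕1⊕1⊕1⊕1⊕1⊕1⊕0⊕1⊕1⊕1⊕0⊕1 = 0
s16: b16⊕b17⊕b18⊕b19⊕b20⊕b21⊕b22⊕b23⊕b24⊕b25⊕b26⊕b27⊕b28⊕b29⊕b30⊕b31 = 0⊕0⊕1⊕1⊕1⊕0⊕0⊕1⊕1⊕1⊕0⊕1⊕1⊕1⊕0⊕1 = 0
Syndrome (s16...s1) = 00000 → position 0 (no error).
Overall parity (XOR of all 32 bits, including p0): 1⊕0⊕1⊕1⊕0⊕1⊕1⊕1⊕0⊕1⊕1⊕0⊕1⊕1⊕1⊕1⊕0⊕0⊕1⊕1⊕1⊕0⊕0⊕1⊕1⊕1⊕0⊕1⊕1⊕1⊕0⊕1 = 0
Overall=0, syndrome position=0 → no error.

none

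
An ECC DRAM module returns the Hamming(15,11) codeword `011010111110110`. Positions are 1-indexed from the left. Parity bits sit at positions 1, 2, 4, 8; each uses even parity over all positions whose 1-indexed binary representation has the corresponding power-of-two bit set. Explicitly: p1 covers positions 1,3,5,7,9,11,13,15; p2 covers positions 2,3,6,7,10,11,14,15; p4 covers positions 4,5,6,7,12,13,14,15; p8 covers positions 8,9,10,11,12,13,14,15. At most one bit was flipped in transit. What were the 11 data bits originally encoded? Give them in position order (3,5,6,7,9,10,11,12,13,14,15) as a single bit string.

s1: b1⊕b3⊕b5⊕b7⊕b9⊕b11⊕b13⊕b15 = 0⊕1⊕1⊕1⊕1⊕1⊕1⊕0 = 0
s2: b2⊕b3⊕b6⊕b7⊕b10⊕b11⊕b14⊕b15 = 1⊕1⊕0⊕1⊕1⊕1⊕1⊕0 = 0
s4: b4⊕b5⊕b6⊕b7⊕b12⊕b13⊕b14⊕b15 = 0⊕1⊕0⊕1⊕0⊕1⊕1⊕0 = 0
s8: b8⊕b9⊕b10⊕b11⊕b12⊕b13⊕b14⊕b15 = 1⊕1⊕1⊕1⊕0⊕1⊕1⊕0 = 0
Syndrome (s8...s1) = 0000 → position 0 (no error).
No correction needed.
Data bits at positions 3,5,6,7,9,10,11,12,13,14,15: 11011110110

11011110110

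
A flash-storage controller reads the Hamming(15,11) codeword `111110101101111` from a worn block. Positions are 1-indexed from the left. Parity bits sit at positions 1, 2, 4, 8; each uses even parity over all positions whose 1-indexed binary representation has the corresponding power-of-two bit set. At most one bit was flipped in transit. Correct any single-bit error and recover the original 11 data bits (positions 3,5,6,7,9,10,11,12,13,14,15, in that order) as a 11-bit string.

s1: b1⊕b3⊕b5⊕b7⊕b9⊕b11⊕b13⊕b15 = 1⊕1⊕1⊕1⊕1⊕0⊕1⊕1 = 1
s2: b2⊕b3⊕b6⊕b7⊕b10⊕b11⊕b14⊕b15 = 1⊕1⊕0⊕1⊕1⊕0⊕1⊕1 = 0
s4: b4⊕b5⊕b6⊕b7⊕b12⊕b13⊕b14⊕b15 = 1⊕1⊕0⊕1⊕1⊕1⊕1⊕1 = 1
s8: b8⊕b9⊕b10⊕b11⊕b12⊕b13⊕b14⊕b15 = 0⊕1⊕1⊕0⊕1⊕1⊕1⊕1 = 0
Syndrome (s8...s1) = 0101 → position 5.
Flip bit 5: corrected codeword = 111100101101111
Data bits at positions 3,5,6,7,9,10,11,12,13,14,15: 10011101111

10011101111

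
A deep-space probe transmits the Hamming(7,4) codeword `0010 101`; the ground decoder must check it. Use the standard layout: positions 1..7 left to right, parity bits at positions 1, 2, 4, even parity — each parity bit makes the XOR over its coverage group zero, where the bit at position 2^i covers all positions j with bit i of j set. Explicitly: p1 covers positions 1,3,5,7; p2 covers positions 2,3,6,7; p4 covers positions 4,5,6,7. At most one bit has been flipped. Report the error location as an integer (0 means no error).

1

s1: b1⊕b3⊕b5⊕b7 = 0⊕1⊕1⊕1 = 1
s2: b2⊕b3⊕b6⊕b7 = 0⊕1⊕0⊕1 = 0
s4: b4⊕b5⊕b6⊕b7 = 0⊕1⊕0⊕1 = 0
Syndrome (s4...s1) = 001 → position 1.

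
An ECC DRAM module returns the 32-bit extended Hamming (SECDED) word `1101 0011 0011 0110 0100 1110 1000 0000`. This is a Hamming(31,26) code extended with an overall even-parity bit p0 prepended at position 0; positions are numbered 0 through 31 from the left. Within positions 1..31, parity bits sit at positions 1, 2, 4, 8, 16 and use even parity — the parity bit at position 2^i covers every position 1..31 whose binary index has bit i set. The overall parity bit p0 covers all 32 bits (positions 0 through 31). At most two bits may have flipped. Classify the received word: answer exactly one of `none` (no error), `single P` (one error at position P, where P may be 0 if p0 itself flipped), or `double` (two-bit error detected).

s1: b1⊕b3⊕b5⊕b7⊕b9⊕b11⊕b13⊕b15⊕b17⊕b19⊕b21⊕b23⊕b25⊕b27⊕b29⊕b31 = 1⊕1⊕0⊕1⊕0⊕1⊕1⊕0⊕1⊕0⊕1⊕0⊕0⊕0⊕0⊕0 = 1
s2: b2⊕b3⊕b6⊕b7⊕b10⊕b11⊕b14⊕b15⊕b18⊕b19⊕b22⊕b23⊕b26⊕b27⊕b30⊕b31 = 0⊕1⊕1⊕1⊕1⊕1⊕1⊕0⊕0⊕0⊕1⊕0⊕0⊕0⊕0⊕0 = 1
s4: b4⊕b5⊕b6⊕b7⊕b12⊕b13⊕b14⊕b15⊕b20⊕b21⊕b22⊕b23⊕b28⊕b29⊕b30⊕b31 = 0⊕0⊕1⊕1⊕0⊕1⊕1⊕0⊕1⊕1⊕1⊕0⊕0⊕0⊕0⊕0 = 1
s8: b8⊕b9⊕b10⊕b11⊕b12⊕b13⊕b14⊕b15⊕b24⊕b25⊕b26⊕b27⊕b28⊕b29⊕b30⊕b31 = 0⊕0⊕1⊕1⊕0⊕1⊕1⊕0⊕1⊕0⊕0⊕0⊕0⊕0⊕0⊕0 = 1
s16: b16⊕b17⊕b18⊕b19⊕b20⊕b21⊕b22⊕b23⊕b24⊕b25⊕b26⊕b27⊕b28⊕b29⊕b30⊕b31 = 0⊕1⊕0⊕0⊕1⊕1⊕1⊕0⊕1⊕0⊕0⊕0⊕0⊕0⊕0⊕0 = 1
Syndrome (s16...s1) = 11111 → position 31.
Overall parity (XOR of all 32 bits, including p0): 1⊕1⊕0⊕1⊕0⊕0⊕1⊕1⊕0⊕0⊕1⊕1⊕0⊕1⊕1⊕0⊕0⊕1⊕0⊕0⊕1⊕1⊕1⊕0⊕1⊕0⊕0⊕0⊕0⊕0⊕0⊕0 = 0
Overall=0, syndrome position=31 → double-bit error detected (uncorrectable).

double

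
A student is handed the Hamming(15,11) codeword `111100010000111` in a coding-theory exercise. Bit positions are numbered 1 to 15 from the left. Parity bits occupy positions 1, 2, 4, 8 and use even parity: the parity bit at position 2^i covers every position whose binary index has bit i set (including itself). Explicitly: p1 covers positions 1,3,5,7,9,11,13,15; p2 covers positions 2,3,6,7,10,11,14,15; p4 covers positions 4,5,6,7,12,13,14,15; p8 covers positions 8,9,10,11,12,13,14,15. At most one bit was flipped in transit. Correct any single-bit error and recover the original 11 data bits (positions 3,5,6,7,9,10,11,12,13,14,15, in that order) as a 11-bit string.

10000000111

s1: b1⊕b3⊕b5⊕b7⊕b9⊕b11⊕b13⊕b15 = 1⊕1⊕0⊕0⊕0⊕0⊕1⊕1 = 0
s2: b2⊕b3⊕b6⊕b7⊕b10⊕b11⊕b14⊕b15 = 1⊕1⊕0⊕0⊕0⊕0⊕1⊕1 = 0
s4: b4⊕b5⊕b6⊕b7⊕b12⊕b13⊕b14⊕b15 = 1⊕0⊕0⊕0⊕0⊕1⊕1⊕1 = 0
s8: b8⊕b9⊕b10⊕b11⊕b12⊕b13⊕b14⊕b15 = 1⊕0⊕0⊕0⊕0⊕1⊕1⊕1 = 0
Syndrome (s8...s1) = 0000 → position 0 (no error).
No correction needed.
Data bits at positions 3,5,6,7,9,10,11,12,13,14,15: 10000000111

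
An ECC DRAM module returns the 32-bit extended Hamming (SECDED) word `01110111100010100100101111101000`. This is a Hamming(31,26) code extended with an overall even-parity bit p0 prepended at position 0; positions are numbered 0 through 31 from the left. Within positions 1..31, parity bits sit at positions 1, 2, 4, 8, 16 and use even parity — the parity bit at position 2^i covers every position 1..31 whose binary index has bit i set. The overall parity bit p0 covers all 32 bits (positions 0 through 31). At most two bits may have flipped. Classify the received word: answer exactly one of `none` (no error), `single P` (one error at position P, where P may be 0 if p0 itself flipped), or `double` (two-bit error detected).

single 13

s1: b1⊕b3⊕b5⊕b7⊕b9⊕b11⊕b13⊕b15⊕b17⊕b19⊕b21⊕b23⊕b25⊕b27⊕b29⊕b31 = 1⊕1⊕1⊕1⊕0⊕0⊕0⊕0⊕1⊕0⊕0⊕1⊕1⊕0⊕0⊕0 = 1
s2: b2⊕b3⊕b6⊕b7⊕b10⊕b11⊕b14⊕b15⊕b18⊕b19⊕b22⊕b23⊕b26⊕b27⊕b30⊕b31 = 1⊕1⊕1⊕1⊕0⊕0⊕1⊕0⊕0⊕0⊕1⊕1⊕1⊕0⊕0⊕0 = 0
s4: b4⊕b5⊕b6⊕b7⊕b12⊕b13⊕b14⊕b15⊕b20⊕b21⊕b22⊕b23⊕b28⊕b29⊕b30⊕b31 = 0⊕1⊕1⊕1⊕1⊕0⊕1⊕0⊕1⊕0⊕1⊕1⊕1⊕0⊕0⊕0 = 1
s8: b8⊕b9⊕b10⊕b11⊕b12⊕b13⊕b14⊕b15⊕b24⊕b25⊕b26⊕b27⊕b28⊕b29⊕b30⊕b31 = 1⊕0⊕0⊕0⊕1⊕0⊕1⊕0⊕1⊕1⊕1⊕0⊕1⊕0⊕0⊕0 = 1
s16: b16⊕b17⊕b18⊕b19⊕b20⊕b21⊕b22⊕b23⊕b24⊕b25⊕b26⊕b27⊕b28⊕b29⊕b30⊕b31 = 0⊕1⊕0⊕0⊕1⊕0⊕1⊕1⊕1⊕1⊕1⊕0⊕1⊕0⊕0⊕0 = 0
Syndrome (s16...s1) = 01101 → position 13.
Overall parity (XOR of all 32 bits, including p0): 0⊕1⊕1⊕1⊕0⊕1⊕1⊕1⊕1⊕0⊕0⊕0⊕1⊕0⊕1⊕0⊕0⊕1⊕0⊕0⊕1⊕0⊕1⊕1⊕1⊕1⊕1⊕0⊕1⊕0⊕0⊕0 = 1
Overall=1, syndrome position=13 → single-bit error at position 13.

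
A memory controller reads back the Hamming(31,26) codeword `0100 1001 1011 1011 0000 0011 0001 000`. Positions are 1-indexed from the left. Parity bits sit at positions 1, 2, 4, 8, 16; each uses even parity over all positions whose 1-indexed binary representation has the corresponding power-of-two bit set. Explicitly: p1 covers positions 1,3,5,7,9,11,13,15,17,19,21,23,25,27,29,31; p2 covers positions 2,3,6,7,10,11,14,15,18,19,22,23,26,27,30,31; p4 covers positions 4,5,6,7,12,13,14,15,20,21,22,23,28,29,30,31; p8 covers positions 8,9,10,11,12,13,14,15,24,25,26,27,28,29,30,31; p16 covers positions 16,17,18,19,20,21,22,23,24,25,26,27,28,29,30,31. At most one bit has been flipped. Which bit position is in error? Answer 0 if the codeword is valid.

s1: b1⊕b3⊕b5⊕b7⊕b9⊕b11⊕b13⊕b15⊕b17⊕b19⊕b21⊕b23⊕b25⊕b27⊕b29⊕b31 = 0⊕0⊕1⊕0⊕1⊕1⊕1⊕1⊕0⊕0⊕0⊕1⊕0⊕0⊕0⊕0 = 0
s2: b2⊕b3⊕b6⊕b7⊕b10⊕b11⊕b14⊕b15⊕b18⊕b19⊕b22⊕b23⊕b26⊕b27⊕b30⊕b31 = 1⊕0⊕0⊕0⊕0⊕1⊕0⊕1⊕0⊕0⊕0⊕1⊕0⊕0⊕0⊕0 = 0
s4: b4⊕b5⊕b6⊕b7⊕b12⊕b13⊕b14⊕b15⊕b20⊕b21⊕b22⊕b23⊕b28⊕b29⊕b30⊕b31 = 0⊕1⊕0⊕0⊕1⊕1⊕0⊕1⊕0⊕0⊕0⊕1⊕1⊕0⊕0⊕0 = 0
s8: b8⊕b9⊕b10⊕b11⊕b12⊕b13⊕b14⊕b15⊕b24⊕b25⊕b26⊕b27⊕b28⊕b29⊕b30⊕b31 = 1⊕1⊕0⊕1⊕1⊕1⊕0⊕1⊕1⊕0⊕0⊕0⊕1⊕0⊕0⊕0 = 0
s16: b16⊕b17⊕b18⊕b19⊕b20⊕b21⊕b22⊕b23⊕b24⊕b25⊕b26⊕b27⊕b28⊕b29⊕b30⊕b31 = 1⊕0⊕0⊕0⊕0⊕0⊕0⊕1⊕1⊕0⊕0⊕0⊕1⊕0⊕0⊕0 = 0
Syndrome (s16...s1) = 00000 → position 0 (no error).

0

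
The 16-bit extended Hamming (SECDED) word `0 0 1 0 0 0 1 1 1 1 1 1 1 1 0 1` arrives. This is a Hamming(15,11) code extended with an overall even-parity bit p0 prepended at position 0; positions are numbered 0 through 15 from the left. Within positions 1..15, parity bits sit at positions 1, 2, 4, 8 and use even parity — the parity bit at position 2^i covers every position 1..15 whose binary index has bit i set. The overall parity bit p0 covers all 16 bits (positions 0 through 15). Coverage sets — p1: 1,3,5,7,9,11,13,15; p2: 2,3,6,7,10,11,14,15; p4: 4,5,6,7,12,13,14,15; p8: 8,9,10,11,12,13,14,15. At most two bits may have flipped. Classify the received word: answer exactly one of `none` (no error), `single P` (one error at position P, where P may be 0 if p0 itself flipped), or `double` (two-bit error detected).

s1: b1⊕b3⊕b5⊕b7⊕b9⊕b11⊕b13⊕b15 = 0⊕0⊕0⊕1⊕1⊕1⊕1⊕1 = 1
s2: b2⊕b3⊕b6⊕b7⊕b10⊕b11⊕b14⊕b15 = 1⊕0⊕1⊕1⊕1⊕1⊕0⊕1 = 0
s4: b4⊕b5⊕b6⊕b7⊕b12⊕b13⊕b14⊕b15 = 0⊕0⊕1⊕1⊕1⊕1⊕0⊕1 = 1
s8: b8⊕b9⊕b10⊕b11⊕b12⊕b13⊕b14⊕b15 = 1⊕1⊕1⊕1⊕1⊕1⊕0⊕1 = 1
Syndrome (s8...s1) = 1101 → position 13.
Overall parity (XOR of all 16 bits, including p0): 0⊕0⊕1⊕0⊕0⊕0⊕1⊕1⊕1⊕1⊕1⊕1⊕1⊕1⊕0⊕1 = 0
Overall=0, syndrome position=13 → double-bit error detected (uncorrectable).

double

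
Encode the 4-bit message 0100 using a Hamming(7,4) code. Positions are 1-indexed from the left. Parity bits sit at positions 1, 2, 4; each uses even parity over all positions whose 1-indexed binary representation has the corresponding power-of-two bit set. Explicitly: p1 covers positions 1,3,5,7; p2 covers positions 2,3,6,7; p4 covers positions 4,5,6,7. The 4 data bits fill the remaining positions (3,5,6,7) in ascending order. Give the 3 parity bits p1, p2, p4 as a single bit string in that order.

101

Place data bits at non-power-of-two positions: b3=0, b5=1, b6=0, b7=0.
p1 = XOR of data positions {3,5,7} = 0⊕1⊕0 = 1
p2 = XOR of data positions {3,6,7} = 0⊕0⊕0 = 0
p4 = XOR of data positions {5,6,7} = 1⊕0⊕0 = 1
Parity bits p1,p2,p4 = 101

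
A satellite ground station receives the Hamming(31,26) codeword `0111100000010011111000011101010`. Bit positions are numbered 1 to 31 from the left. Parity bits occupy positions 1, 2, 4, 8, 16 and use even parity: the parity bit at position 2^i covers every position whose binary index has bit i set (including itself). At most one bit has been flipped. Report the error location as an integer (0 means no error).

26

s1: b1⊕b3⊕b5⊕b7⊕b9⊕b11⊕b13⊕b15⊕b17⊕b19⊕b21⊕b23⊕b25⊕b27⊕b29⊕b31 = 0⊕1⊕1⊕0⊕0⊕0⊕0⊕1⊕1⊕1⊕0⊕0⊕1⊕0⊕0⊕0 = 0
s2: b2⊕b3⊕b6⊕b7⊕b10⊕b11⊕b14⊕b15⊕b18⊕b19⊕b22⊕b23⊕b26⊕b27⊕b30⊕b31 = 1⊕1⊕0⊕0⊕0⊕0⊕0⊕1⊕1⊕1⊕0⊕0⊕1⊕0⊕1⊕0 = 1
s4: b4⊕b5⊕b6⊕b7⊕b12⊕b13⊕b14⊕b15⊕b20⊕b21⊕b22⊕b23⊕b28⊕b29⊕b30⊕b31 = 1⊕1⊕0⊕0⊕1⊕0⊕0⊕1⊕0⊕0⊕0⊕0⊕1⊕0⊕1⊕0 = 0
s8: b8⊕b9⊕b10⊕b11⊕b12⊕b13⊕b14⊕b15⊕b24⊕b25⊕b26⊕b27⊕b28⊕b29⊕b30⊕b31 = 0⊕0⊕0⊕0⊕1⊕0⊕0⊕1⊕1⊕1⊕1⊕0⊕1⊕0⊕1⊕0 = 1
s16: b16⊕b17⊕b18⊕b19⊕b20⊕b21⊕b22⊕b23⊕b24⊕b25⊕b26⊕b27⊕b28⊕b29⊕b30⊕b31 = 1⊕1⊕1⊕1⊕0⊕0⊕0⊕0⊕1⊕1⊕1⊕0⊕1⊕0⊕1⊕0 = 1
Syndrome (s16...s1) = 11010 → position 26.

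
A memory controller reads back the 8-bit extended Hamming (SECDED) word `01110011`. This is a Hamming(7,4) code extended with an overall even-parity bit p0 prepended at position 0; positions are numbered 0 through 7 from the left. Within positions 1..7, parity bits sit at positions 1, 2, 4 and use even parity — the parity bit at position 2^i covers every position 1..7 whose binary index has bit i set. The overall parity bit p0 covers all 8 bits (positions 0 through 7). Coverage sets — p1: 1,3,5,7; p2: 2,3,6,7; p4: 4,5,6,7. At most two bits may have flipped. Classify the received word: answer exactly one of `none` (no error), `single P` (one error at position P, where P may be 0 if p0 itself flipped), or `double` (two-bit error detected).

s1: b1⊕b3⊕b5⊕b7 = 1⊕1⊕0⊕1 = 1
s2: b2⊕b3⊕b6⊕b7 = 1⊕1⊕1⊕1 = 0
s4: b4⊕b5⊕b6⊕b7 = 0⊕0⊕1⊕1 = 0
Syndrome (s4...s1) = 001 → position 1.
Overall parity (XOR of all 8 bits, including p0): 0⊕1⊕1⊕1⊕0⊕0⊕1⊕1 = 1
Overall=1, syndrome position=1 → single-bit error at position 1.

single 1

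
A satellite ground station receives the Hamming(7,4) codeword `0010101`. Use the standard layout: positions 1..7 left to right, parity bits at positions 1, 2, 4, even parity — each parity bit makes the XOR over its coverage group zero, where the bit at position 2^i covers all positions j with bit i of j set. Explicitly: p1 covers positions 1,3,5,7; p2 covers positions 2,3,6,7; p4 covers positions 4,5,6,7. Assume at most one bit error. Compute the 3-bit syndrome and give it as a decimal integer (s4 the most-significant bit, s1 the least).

s1: b1⊕b3⊕b5⊕b7 = 0⊕1⊕1⊕1 = 1
s2: b2⊕b3⊕b6⊕b7 = 0⊕1⊕0⊕1 = 0
s4: b4⊕b5⊕b6⊕b7 = 0⊕1⊕0⊕1 = 0
Syndrome (s4...s1) = 001 → position 1.

1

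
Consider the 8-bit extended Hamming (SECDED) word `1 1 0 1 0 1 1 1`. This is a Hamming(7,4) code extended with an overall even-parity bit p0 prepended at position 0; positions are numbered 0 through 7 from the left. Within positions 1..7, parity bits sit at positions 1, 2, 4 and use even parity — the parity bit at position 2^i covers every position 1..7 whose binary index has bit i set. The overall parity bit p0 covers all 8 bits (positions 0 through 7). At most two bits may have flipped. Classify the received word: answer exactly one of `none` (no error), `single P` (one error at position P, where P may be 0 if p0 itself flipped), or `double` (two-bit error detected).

s1: b1⊕b3⊕b5⊕b7 = 1⊕1⊕1⊕1 = 0
s2: b2⊕b3⊕b6⊕b7 = 0⊕1⊕1⊕1 = 1
s4: b4⊕b5⊕b6⊕b7 = 0⊕1⊕1⊕1 = 1
Syndrome (s4...s1) = 110 → position 6.
Overall parity (XOR of all 8 bits, including p0): 1⊕1⊕0⊕1⊕0⊕1⊕1⊕1 = 0
Overall=0, syndrome position=6 → double-bit error detected (uncorrectable).

double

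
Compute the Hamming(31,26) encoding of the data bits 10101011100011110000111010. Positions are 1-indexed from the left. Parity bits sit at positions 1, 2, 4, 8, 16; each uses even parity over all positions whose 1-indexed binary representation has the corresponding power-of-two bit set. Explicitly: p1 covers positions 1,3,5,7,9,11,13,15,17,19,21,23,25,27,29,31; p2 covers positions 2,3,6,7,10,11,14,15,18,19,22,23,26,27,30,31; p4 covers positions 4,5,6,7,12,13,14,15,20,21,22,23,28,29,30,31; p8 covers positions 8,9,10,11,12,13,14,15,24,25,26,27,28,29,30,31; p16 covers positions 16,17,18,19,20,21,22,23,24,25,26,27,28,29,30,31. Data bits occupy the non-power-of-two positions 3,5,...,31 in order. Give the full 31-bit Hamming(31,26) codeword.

Place data bits at non-power-of-two positions: b3=1, b5=0, b6=1, b7=0, b9=1, b10=0, b11=1, b12=1, b13=1, b14=0, b15=0, b17=0, b18=1, b19=1, b20=1, b21=1, b22=0, b23=0, b24=0, b25=0, b26=1, b27=1, b28=1, b29=0, b30=1, b31=0.
p1 = XOR of data positions {3,5,7,9,11,13,15,17,19,21,23,25,27,29,31} = 1⊕0⊕0⊕1⊕1⊕1⊕0⊕0⊕1⊕1⊕0⊕0⊕1⊕0⊕0 = 1
p2 = XOR of data positions {3,6,7,10,11,14,15,18,19,22,23,26,27,30,31} = 1⊕1⊕0⊕0⊕1⊕0⊕0⊕1⊕1⊕0⊕0⊕1⊕1⊕1⊕0 = 0
p4 = XOR of data positions {5,6,7,12,13,14,15,20,21,22,23,28,29,30,31} = 0⊕1⊕0⊕1⊕1⊕0⊕0⊕1⊕1⊕0⊕0⊕1⊕0⊕1⊕0 = 1
p8 = XOR of data positions {9,10,11,12,13,14,15,24,25,26,27,28,29,30,31} = 1⊕0⊕1⊕1⊕1⊕0⊕0⊕0⊕0⊕1⊕1⊕1⊕0⊕1⊕0 = 0
p16 = XOR of data positions {17,18,19,20,21,22,23,24,25,26,27,28,29,30,31} = 0⊕1⊕1⊕1⊕1⊕0⊕0⊕0⊕0⊕1⊕1⊕1⊕0⊕1⊕0 = 0
Codeword b1..b31 = 1011010010111000011110000111010

1011010010111000011110000111010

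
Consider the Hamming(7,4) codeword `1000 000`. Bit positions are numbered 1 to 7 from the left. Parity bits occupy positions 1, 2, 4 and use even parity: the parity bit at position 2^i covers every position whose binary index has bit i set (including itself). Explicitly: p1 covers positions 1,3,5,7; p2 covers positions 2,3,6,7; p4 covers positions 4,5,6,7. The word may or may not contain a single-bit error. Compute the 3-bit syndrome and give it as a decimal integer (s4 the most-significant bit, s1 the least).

1

s1: b1⊕b3⊕b5⊕b7 = 1⊕0⊕0⊕0 = 1
s2: b2⊕b3⊕b6⊕b7 = 0⊕0⊕0⊕0 = 0
s4: b4⊕b5⊕b6⊕b7 = 0⊕0⊕0⊕0 = 0
Syndrome (s4...s1) = 001 → position 1.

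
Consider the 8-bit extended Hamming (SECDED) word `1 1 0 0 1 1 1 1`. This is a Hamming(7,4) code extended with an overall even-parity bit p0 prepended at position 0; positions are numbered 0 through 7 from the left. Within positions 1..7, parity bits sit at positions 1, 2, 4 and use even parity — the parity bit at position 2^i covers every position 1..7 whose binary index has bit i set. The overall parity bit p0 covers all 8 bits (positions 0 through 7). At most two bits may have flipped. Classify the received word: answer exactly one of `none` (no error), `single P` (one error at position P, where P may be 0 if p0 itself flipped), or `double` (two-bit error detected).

double

s1: b1⊕b3⊕b5⊕b7 = 1⊕0⊕1⊕1 = 1
s2: b2⊕b3⊕b6⊕b7 = 0⊕0⊕1⊕1 = 0
s4: b4⊕b5⊕b6⊕b7 = 1⊕1⊕1⊕1 = 0
Syndrome (s4...s1) = 001 → position 1.
Overall parity (XOR of all 8 bits, including p0): 1⊕1⊕0⊕0⊕1⊕1⊕1⊕1 = 0
Overall=0, syndrome position=1 → double-bit error detected (uncorrectable).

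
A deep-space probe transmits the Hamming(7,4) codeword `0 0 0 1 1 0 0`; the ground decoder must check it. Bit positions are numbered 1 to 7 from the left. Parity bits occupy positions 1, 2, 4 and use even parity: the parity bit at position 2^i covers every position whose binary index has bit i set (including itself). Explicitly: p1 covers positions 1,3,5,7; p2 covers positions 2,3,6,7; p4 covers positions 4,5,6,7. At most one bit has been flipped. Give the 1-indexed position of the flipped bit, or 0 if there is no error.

s1: b1⊕b3⊕b5⊕b7 = 0⊕0⊕1⊕0 = 1
s2: b2⊕b3⊕b6⊕b7 = 0⊕0⊕0⊕0 = 0
s4: b4⊕b5⊕b6⊕b7 = 1⊕1⊕0⊕0 = 0
Syndrome (s4...s1) = 001 → position 1.

1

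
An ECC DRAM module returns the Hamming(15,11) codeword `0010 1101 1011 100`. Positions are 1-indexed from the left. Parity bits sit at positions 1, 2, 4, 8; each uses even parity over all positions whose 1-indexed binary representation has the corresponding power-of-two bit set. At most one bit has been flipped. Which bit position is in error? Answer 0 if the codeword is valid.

s1: b1⊕b3⊕b5⊕b7⊕b9⊕b11⊕b13⊕b15 = 0⊕1⊕1⊕0⊕1⊕1⊕1⊕0 = 1
s2: b2⊕b3⊕b6⊕b7⊕b10⊕b11⊕b14⊕b15 = 0⊕1⊕1⊕0⊕0⊕1⊕0⊕0 = 1
s4: b4⊕b5⊕b6⊕b7⊕b12⊕b13⊕b14⊕b15 = 0⊕1⊕1⊕0⊕1⊕1⊕0⊕0 = 0
s8: b8⊕b9⊕b10⊕b11⊕b12⊕b13⊕b14⊕b15 = 1⊕1⊕0⊕1⊕1⊕1⊕0⊕0 = 1
Syndrome (s8...s1) = 1011 → position 11.

11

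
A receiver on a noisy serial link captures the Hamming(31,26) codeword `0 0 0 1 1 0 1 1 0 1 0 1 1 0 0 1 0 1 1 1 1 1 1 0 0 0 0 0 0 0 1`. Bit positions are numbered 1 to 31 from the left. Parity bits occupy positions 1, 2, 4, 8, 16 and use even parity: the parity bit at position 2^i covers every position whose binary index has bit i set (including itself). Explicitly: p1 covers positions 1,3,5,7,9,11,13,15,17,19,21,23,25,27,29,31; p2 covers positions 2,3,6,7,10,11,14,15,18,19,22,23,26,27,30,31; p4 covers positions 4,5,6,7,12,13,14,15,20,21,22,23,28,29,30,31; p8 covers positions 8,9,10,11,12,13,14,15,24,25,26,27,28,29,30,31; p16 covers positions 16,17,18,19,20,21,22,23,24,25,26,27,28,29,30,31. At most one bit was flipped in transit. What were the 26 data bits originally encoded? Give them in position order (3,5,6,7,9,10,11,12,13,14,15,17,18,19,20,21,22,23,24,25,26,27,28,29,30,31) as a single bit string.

s1: b1⊕b3⊕b5⊕b7⊕b9⊕b11⊕b13⊕b15⊕b17⊕b19⊕b21⊕b23⊕b25⊕b27⊕b29⊕b31 = 0⊕0⊕1⊕1⊕0⊕0⊕1⊕0⊕0⊕1⊕1⊕1⊕0⊕0⊕0⊕1 = 1
s2: b2⊕b3⊕b6⊕b7⊕b10⊕b11⊕b14⊕b15⊕b18⊕b19⊕b22⊕b23⊕b26⊕b27⊕b30⊕b31 = 0⊕0⊕0⊕1⊕1⊕0⊕0⊕0⊕1⊕1⊕1⊕1⊕0⊕0⊕0⊕1 = 1
s4: b4⊕b5⊕b6⊕b7⊕b12⊕b13⊕b14⊕b15⊕b20⊕b21⊕b22⊕b23⊕b28⊕b29⊕b30⊕b31 = 1⊕1⊕0⊕1⊕1⊕1⊕0⊕0⊕1⊕1⊕1⊕1⊕0⊕0⊕0⊕1 = 0
s8: b8⊕b9⊕b10⊕b11⊕b12⊕b13⊕b14⊕b15⊕b24⊕b25⊕b26⊕b27⊕b28⊕b29⊕b30⊕b31 = 1⊕0⊕1⊕0⊕1⊕1⊕0⊕0⊕0⊕0⊕0⊕0⊕0⊕0⊕0⊕1 = 1
s16: b16⊕b17⊕b18⊕b19⊕b20⊕b21⊕b22⊕b23⊕b24⊕b25⊕b26⊕b27⊕b28⊕b29⊕b30⊕b31 = 1⊕0⊕1⊕1⊕1⊕1⊕1⊕1⊕0⊕0⊕0⊕0⊕0⊕0⊕0⊕1 = 0
Syndrome (s16...s1) = 01011 → position 11.
Flip bit 11: corrected codeword = 0001101101111001011111100000001
Data bits at positions 3,5,6,7,9,10,11,12,13,14,15,17,18,19,20,21,22,23,24,25,26,27,28,29,30,31: 01010111100011111100000001

01010111100011111100000001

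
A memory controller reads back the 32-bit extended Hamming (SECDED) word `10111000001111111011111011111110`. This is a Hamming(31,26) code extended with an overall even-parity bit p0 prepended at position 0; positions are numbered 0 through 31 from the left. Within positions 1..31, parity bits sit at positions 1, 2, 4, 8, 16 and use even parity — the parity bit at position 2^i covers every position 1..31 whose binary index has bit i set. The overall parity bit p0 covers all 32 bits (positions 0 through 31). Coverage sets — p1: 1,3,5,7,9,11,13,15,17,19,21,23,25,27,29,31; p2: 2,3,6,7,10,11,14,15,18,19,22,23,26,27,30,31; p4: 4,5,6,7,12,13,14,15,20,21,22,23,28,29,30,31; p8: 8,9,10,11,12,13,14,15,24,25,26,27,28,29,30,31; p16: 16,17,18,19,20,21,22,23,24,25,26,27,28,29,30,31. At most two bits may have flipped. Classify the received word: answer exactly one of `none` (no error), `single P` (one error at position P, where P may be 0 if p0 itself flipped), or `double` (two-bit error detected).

s1: b1⊕b3⊕b5⊕b7⊕b9⊕b11⊕b13⊕b15⊕b17⊕b19⊕b21⊕b23⊕b25⊕b27⊕b29⊕b31 = 0⊕1⊕0⊕0⊕0⊕1⊕1⊕1⊕0⊕1⊕1⊕0⊕1⊕1⊕1⊕0 = 1
s2: b2⊕b3⊕b6⊕b7⊕b10⊕b11⊕b14⊕b15⊕b18⊕b19⊕b22⊕b23⊕b26⊕b27⊕b30⊕b31 = 1⊕1⊕0⊕0⊕1⊕1⊕1⊕1⊕1⊕1⊕1⊕0⊕1⊕1⊕1⊕0 = 0
s4: b4⊕b5⊕b6⊕b7⊕b12⊕b13⊕b14⊕b15⊕b20⊕b21⊕b22⊕b23⊕b28⊕b29⊕b30⊕b31 = 1⊕0⊕0⊕0⊕1⊕1⊕1⊕1⊕1⊕1⊕1⊕0⊕1⊕1⊕1⊕0 = 1
s8: b8⊕b9⊕b10⊕b11⊕b12⊕b13⊕b14⊕b15⊕b24⊕b25⊕b26⊕b27⊕b28⊕b29⊕b30⊕b31 = 0⊕0⊕1⊕1⊕1⊕1⊕1⊕1⊕1⊕1⊕1⊕1⊕1⊕1⊕1⊕0 = 1
s16: b16⊕b17⊕b18⊕b19⊕b20⊕b21⊕b22⊕b23⊕b24⊕b25⊕b26⊕b27⊕b28⊕b29⊕b30⊕b31 = 1⊕0⊕1⊕1⊕1⊕1⊕1⊕0⊕1⊕1⊕1⊕1⊕1⊕1⊕1⊕0 = 1
Syndrome (s16...s1) = 11101 → position 29.
Overall parity (XOR of all 32 bits, including p0): 1⊕0⊕1⊕1⊕1⊕0⊕0⊕0⊕0⊕0⊕1⊕1⊕1⊕1⊕1⊕1⊕1⊕0⊕1⊕1⊕1⊕1⊕1⊕0⊕1⊕1⊕1⊕1⊕1⊕1⊕1⊕0 = 1
Overall=1, syndrome position=29 → single-bit error at position 29.

single 29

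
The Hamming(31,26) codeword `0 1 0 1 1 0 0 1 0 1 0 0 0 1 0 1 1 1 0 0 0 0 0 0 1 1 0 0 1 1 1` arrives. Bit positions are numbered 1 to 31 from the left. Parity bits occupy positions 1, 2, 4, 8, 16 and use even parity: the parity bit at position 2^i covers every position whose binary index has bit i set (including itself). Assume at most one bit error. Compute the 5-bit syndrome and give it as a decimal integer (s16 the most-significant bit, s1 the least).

3

s1: b1⊕b3⊕b5⊕b7⊕b9⊕b11⊕b13⊕b15⊕b17⊕b19⊕b21⊕b23⊕b25⊕b27⊕b29⊕b31 = 0⊕0⊕1⊕0⊕0⊕0⊕0⊕0⊕1⊕0⊕0⊕0⊕1⊕0⊕1⊕1 = 1
s2: b2⊕b3⊕b6⊕b7⊕b10⊕b11⊕b14⊕b15⊕b18⊕b19⊕b22⊕b23⊕b26⊕b27⊕b30⊕b31 = 1⊕0⊕0⊕0⊕1⊕0⊕1⊕0⊕1⊕0⊕0⊕0⊕1⊕0⊕1⊕1 = 1
s4: b4⊕b5⊕b6⊕b7⊕b12⊕b13⊕b14⊕b15⊕b20⊕b21⊕b22⊕b23⊕b28⊕b29⊕b30⊕b31 = 1⊕1⊕0⊕0⊕0⊕0⊕1⊕0⊕0⊕0⊕0⊕0⊕0⊕1⊕1⊕1 = 0
s8: b8⊕b9⊕b10⊕b11⊕b12⊕b13⊕b14⊕b15⊕b24⊕b25⊕b26⊕b27⊕b28⊕b29⊕b30⊕b31 = 1⊕0⊕1⊕0⊕0⊕0⊕1⊕0⊕0⊕1⊕1⊕0⊕0⊕1⊕1⊕1 = 0
s16: b16⊕b17⊕b18⊕b19⊕b20⊕b21⊕b22⊕b23⊕b24⊕b25⊕b26⊕b27⊕b28⊕b29⊕b30⊕b31 = 1⊕1⊕1⊕0⊕0⊕0⊕0⊕0⊕0⊕1⊕1⊕0⊕0⊕1⊕1⊕1 = 0
Syndrome (s16...s1) = 00011 → position 3.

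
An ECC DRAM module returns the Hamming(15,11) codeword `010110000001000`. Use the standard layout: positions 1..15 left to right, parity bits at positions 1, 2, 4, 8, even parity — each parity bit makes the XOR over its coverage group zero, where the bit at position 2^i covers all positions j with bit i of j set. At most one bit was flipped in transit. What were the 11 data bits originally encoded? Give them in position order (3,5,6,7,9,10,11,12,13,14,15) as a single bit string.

s1: b1⊕b3⊕b5⊕b7⊕b9⊕b11⊕b13⊕b15 = 0⊕0⊕1⊕0⊕0⊕0⊕0⊕0 = 1
s2: b2⊕b3⊕b6⊕b7⊕b10⊕b11⊕b14⊕b15 = 1⊕0⊕0⊕0⊕0⊕0⊕0⊕0 = 1
s4: b4⊕b5⊕b6⊕b7⊕b12⊕b13⊕b14⊕b15 = 1⊕1⊕0⊕0⊕1⊕0⊕0⊕0 = 1
s8: b8⊕b9⊕b10⊕b11⊕b12⊕b13⊕b14⊕b15 = 0⊕0⊕0⊕0⊕1⊕0⊕0⊕0 = 1
Syndrome (s8...s1) = 1111 → position 15.
Flip bit 15: corrected codeword = 010110000001001
Data bits at positions 3,5,6,7,9,10,11,12,13,14,15: 01000001001

01000001001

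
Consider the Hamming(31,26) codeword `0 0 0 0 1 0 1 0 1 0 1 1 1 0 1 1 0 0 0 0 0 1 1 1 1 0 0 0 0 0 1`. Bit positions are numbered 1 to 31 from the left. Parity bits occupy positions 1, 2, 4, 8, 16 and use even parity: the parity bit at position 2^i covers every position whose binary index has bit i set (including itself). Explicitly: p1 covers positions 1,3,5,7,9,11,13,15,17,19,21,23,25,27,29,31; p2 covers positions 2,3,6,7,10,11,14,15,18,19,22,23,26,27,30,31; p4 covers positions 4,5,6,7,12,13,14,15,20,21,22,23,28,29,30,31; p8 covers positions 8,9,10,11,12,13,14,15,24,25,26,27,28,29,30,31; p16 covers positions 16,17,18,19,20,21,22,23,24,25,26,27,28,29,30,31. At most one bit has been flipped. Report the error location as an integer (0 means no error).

1

s1: b1⊕b3⊕b5⊕b7⊕b9⊕b11⊕b13⊕b15⊕b17⊕b19⊕b21⊕b23⊕b25⊕b27⊕b29⊕b31 = 0⊕0⊕1⊕1⊕1⊕1⊕1⊕1⊕0⊕0⊕0⊕1⊕1⊕0⊕0⊕1 = 1
s2: b2⊕b3⊕b6⊕b7⊕b10⊕b11⊕b14⊕b15⊕b18⊕b19⊕b22⊕b23⊕b26⊕b27⊕b30⊕b31 = 0⊕0⊕0⊕1⊕0⊕1⊕0⊕1⊕0⊕0⊕1⊕1⊕0⊕0⊕0⊕1 = 0
s4: b4⊕b5⊕b6⊕b7⊕b12⊕b13⊕b14⊕b15⊕b20⊕b21⊕b22⊕b23⊕b28⊕b29⊕b30⊕b31 = 0⊕1⊕0⊕1⊕1⊕1⊕0⊕1⊕0⊕0⊕1⊕1⊕0⊕0⊕0⊕1 = 0
s8: b8⊕b9⊕b10⊕b11⊕b12⊕b13⊕b14⊕b15⊕b24⊕b25⊕b26⊕b27⊕b28⊕b29⊕b30⊕b31 = 0⊕1⊕0⊕1⊕1⊕1⊕0⊕1⊕1⊕1⊕0⊕0⊕0⊕0⊕0⊕1 = 0
s16: b16⊕b17⊕b18⊕b19⊕b20⊕b21⊕b22⊕b23⊕b24⊕b25⊕b26⊕b27⊕b28⊕b29⊕b30⊕b31 = 1⊕0⊕0⊕0⊕0⊕0⊕1⊕1⊕1⊕1⊕0⊕0⊕0⊕0⊕0⊕1 = 0
Syndrome (s16...s1) = 00001 → position 1.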